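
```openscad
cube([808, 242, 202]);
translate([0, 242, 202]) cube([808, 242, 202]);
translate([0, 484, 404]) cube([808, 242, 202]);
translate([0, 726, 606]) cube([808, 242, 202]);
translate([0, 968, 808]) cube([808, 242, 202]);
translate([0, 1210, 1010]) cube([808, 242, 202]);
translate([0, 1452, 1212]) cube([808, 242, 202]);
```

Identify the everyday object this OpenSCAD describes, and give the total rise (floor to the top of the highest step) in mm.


A staircase. The total rise is 1414 mm.

7 identical blocks, each offset up and back from the previous — a staircase. Each step is 202 mm tall and there are 7 of them, so the total rise is 7 × 202 = 1414 mm.


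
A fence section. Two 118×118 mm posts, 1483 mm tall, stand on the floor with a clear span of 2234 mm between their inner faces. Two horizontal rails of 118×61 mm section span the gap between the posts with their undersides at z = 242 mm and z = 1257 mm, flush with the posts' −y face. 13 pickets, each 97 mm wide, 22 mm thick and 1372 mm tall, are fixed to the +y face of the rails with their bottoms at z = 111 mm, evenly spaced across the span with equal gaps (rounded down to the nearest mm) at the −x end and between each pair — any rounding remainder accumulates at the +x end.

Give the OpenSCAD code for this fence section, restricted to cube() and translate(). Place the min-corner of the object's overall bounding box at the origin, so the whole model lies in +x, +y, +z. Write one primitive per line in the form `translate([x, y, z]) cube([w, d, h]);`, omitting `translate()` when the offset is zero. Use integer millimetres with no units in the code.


cube([118, 118, 1483]);
translate([2352, 0, 0]) cube([118, 118, 1483]);
translate([118, 0, 242]) cube([2234, 118, 61]);
translate([118, 0, 1257]) cube([2234, 118, 61]);
translate([187, 118, 111]) cube([97, 22, 1372]);
translate([353, 118, 111]) cube([97, 22, 1372]);
translate([519, 118, 111]) cube([97, 22, 1372]);
translate([685, 118, 111]) cube([97, 22, 1372]);
translate([851, 118, 111]) cube([97, 22, 1372]);
translate([1017, 118, 111]) cube([97, 22, 1372]);
translate([1183, 118, 111]) cube([97, 22, 1372]);
translate([1349, 118, 111]) cube([97, 22, 1372]);
translate([1515, 118, 111]) cube([97, 22, 1372]);
translate([1681, 118, 111]) cube([97, 22, 1372]);
translate([1847, 118, 111]) cube([97, 22, 1372]);
translate([2013, 118, 111]) cube([97, 22, 1372]);
translate([2179, 118, 111]) cube([97, 22, 1372]);


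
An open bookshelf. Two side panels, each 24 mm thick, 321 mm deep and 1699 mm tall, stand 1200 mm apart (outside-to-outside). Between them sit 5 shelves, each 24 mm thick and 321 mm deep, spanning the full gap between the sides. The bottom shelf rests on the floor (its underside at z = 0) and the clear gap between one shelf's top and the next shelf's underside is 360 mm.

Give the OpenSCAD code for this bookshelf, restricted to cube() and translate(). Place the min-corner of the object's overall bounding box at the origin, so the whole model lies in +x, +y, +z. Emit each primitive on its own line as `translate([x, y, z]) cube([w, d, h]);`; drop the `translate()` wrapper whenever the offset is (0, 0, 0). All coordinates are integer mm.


cube([24, 321, 1699]);
translate([1176, 0, 0]) cube([24, 321, 1699]);
translate([24, 0, 0]) cube([1152, 321, 24]);
translate([24, 0, 384]) cube([1152, 321, 24]);
translate([24, 0, 768]) cube([1152, 321, 24]);
translate([24, 0, 1152]) cube([1152, 321, 24]);
translate([24, 0, 1536]) cube([1152, 321, 24]);


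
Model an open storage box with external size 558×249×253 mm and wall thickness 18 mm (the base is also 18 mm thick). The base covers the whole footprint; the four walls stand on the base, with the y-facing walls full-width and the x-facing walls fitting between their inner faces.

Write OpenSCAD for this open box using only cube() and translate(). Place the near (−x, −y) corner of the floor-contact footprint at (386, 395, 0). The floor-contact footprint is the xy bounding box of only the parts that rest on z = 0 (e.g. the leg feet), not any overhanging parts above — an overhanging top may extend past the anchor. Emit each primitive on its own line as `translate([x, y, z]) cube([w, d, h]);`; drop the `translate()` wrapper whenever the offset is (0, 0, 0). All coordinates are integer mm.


translate([386, 395, 0]) cube([558, 249, 18]);
translate([386, 395, 18]) cube([558, 18, 235]);
translate([386, 626, 18]) cube([558, 18, 235]);
translate([386, 413, 18]) cube([18, 213, 235]);
translate([926, 413, 18]) cube([18, 213, 235]);


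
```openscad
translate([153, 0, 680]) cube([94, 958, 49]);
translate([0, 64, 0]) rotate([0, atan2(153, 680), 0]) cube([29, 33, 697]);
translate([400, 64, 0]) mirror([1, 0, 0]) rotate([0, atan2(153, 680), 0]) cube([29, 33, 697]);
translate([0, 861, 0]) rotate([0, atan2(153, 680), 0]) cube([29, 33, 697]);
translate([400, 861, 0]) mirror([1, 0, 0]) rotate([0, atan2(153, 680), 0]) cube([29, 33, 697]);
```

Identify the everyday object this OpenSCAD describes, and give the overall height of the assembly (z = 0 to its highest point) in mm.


A sawhorse. The overall height is 729 mm.

A beam across two mirrored pairs of raked legs — a sawhorse. The beam's underside is at z = 680 (matching the legs' vertical rise in atan2(153, 680)) and the beam is 49 mm tall, so its top is at 680 + 49 = 729 mm. The raked legs top out at the beam's underside, so that is the highest point.


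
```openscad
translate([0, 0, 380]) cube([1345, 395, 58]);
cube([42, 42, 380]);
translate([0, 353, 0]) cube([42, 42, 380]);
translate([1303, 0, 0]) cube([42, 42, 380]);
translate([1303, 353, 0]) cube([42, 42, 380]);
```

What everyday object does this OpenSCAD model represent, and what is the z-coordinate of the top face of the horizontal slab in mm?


A bench. The seat-top height is 438 mm.

A long slab on four corner posts — a bench. The slab sits at z = 380 with thickness 58, so the top is 380 + 58 = 438 mm.


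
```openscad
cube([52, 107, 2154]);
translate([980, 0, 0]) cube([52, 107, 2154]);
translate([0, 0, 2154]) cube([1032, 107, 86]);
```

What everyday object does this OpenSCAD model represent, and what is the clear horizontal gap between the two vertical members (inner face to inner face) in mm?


A door frame. The clear opening width is 928 mm.

Two 2154 mm tall posts with a header on top — a door frame. The left jamb is 52 mm wide at x = 0; the right jamb starts at x = 980. The clear opening is 980 − 52 = 928 mm.


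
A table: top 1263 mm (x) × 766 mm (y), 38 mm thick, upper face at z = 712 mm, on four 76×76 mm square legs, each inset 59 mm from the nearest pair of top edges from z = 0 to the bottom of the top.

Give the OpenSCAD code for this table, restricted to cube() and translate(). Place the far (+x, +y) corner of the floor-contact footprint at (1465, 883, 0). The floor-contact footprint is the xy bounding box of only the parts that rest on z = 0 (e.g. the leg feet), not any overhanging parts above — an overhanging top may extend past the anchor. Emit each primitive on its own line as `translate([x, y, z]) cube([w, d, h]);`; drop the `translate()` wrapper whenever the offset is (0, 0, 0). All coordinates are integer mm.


translate([261, 176, 674]) cube([1263, 766, 38]);
translate([320, 235, 0]) cube([76, 76, 674]);
translate([1389, 235, 0]) cube([76, 76, 674]);
translate([320, 807, 0]) cube([76, 76, 674]);
translate([1389, 807, 0]) cube([76, 76, 674]);


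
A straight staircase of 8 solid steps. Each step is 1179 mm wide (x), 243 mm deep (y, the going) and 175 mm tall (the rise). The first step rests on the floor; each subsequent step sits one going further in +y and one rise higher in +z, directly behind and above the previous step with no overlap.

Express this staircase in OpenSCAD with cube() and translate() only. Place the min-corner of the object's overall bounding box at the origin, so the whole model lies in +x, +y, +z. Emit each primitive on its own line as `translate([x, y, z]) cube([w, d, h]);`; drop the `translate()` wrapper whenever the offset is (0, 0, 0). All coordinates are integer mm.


cube([1179, 243, 175]);
translate([0, 243, 175]) cube([1179, 243, 175]);
translate([0, 486, 350]) cube([1179, 243, 175]);
translate([0, 729, 525]) cube([1179, 243, 175]);
translate([0, 972, 700]) cube([1179, 243, 175]);
translate([0, 1215, 875]) cube([1179, 243, 175]);
translate([0, 1458, 1050]) cube([1179, 243, 175]);
translate([0, 1701, 1225]) cube([1179, 243, 175]);


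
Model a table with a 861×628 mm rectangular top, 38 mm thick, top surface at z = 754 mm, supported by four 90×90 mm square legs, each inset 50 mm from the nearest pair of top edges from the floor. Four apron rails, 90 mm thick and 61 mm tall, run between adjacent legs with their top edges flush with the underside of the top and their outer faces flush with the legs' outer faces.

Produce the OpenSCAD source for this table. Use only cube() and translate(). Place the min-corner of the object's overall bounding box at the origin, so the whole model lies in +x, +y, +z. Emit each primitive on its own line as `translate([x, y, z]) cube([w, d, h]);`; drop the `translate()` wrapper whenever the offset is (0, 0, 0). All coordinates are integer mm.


translate([0, 0, 716]) cube([861, 628, 38]);
translate([50, 50, 0]) cube([90, 90, 716]);
translate([721, 50, 0]) cube([90, 90, 716]);
translate([50, 488, 0]) cube([90, 90, 716]);
translate([721, 488, 0]) cube([90, 90, 716]);
translate([140, 50, 655]) cube([581, 90, 61]);
translate([140, 488, 655]) cube([581, 90, 61]);
translate([50, 140, 655]) cube([90, 348, 61]);
translate([721, 140, 655]) cube([90, 348, 61]);


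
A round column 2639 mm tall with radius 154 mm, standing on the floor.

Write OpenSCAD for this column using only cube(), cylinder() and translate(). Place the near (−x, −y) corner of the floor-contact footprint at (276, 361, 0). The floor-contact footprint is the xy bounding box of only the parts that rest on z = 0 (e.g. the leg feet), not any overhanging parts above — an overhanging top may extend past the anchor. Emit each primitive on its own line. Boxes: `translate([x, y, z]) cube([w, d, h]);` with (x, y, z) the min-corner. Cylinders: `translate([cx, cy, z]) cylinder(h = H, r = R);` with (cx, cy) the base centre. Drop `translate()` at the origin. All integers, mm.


translate([430, 515, 0]) cylinder(h = 2639, r = 154);


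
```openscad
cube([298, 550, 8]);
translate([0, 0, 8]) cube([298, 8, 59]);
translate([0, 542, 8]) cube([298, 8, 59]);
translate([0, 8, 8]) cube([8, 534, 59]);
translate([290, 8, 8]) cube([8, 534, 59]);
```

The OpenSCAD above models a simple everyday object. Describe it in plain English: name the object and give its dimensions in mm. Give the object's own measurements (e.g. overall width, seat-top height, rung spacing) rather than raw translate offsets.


An open-topped rectangular box: outside dimensions 298×550×67 mm, with a uniform wall and base thickness of 8 mm. The base is a full 298×550 slab on the floor; four walls sit on top of the base. The front and back walls (the −y and +y sides) span the full width; the two side walls fit between them.


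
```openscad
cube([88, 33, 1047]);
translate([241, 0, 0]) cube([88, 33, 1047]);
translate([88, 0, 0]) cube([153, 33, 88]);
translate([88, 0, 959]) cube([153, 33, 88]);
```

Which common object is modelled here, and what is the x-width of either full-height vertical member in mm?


A picture frame. The border width is 88 mm.

Four thin pieces enclosing a rectangular opening — a picture frame. The two full-height stiles are 1047 mm tall; the top rail sits at z = 959 and is 88 mm tall, so the border above the opening is 1047 − 959 = 88 mm, matching the stile x-width.


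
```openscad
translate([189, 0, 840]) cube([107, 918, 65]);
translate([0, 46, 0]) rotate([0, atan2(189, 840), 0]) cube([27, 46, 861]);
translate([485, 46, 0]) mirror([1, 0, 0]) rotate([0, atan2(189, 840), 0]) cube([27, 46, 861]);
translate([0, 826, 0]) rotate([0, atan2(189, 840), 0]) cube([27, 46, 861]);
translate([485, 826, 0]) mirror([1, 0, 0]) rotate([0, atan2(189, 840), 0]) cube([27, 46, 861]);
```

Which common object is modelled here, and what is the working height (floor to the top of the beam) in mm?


A sawhorse. The overall height is 905 mm.

A beam across two mirrored pairs of raked legs — a sawhorse. The beam's underside is at z = 840 (matching the legs' vertical rise in atan2(189, 840)) and the beam is 65 mm tall, so its top is at 840 + 65 = 905 mm. The raked legs top out at the beam's underside, so that is the highest point.


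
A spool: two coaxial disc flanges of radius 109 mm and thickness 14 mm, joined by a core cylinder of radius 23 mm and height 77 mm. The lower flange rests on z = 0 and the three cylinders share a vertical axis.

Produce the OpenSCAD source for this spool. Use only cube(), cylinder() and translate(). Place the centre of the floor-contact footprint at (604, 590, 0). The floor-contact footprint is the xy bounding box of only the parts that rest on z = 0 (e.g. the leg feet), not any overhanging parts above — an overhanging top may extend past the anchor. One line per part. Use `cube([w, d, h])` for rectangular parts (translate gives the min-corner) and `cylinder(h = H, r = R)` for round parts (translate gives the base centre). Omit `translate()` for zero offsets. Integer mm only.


translate([604, 590, 0]) cylinder(h = 14, r = 109);
translate([604, 590, 14]) cylinder(h = 77, r = 23);
translate([604, 590, 91]) cylinder(h = 14, r = 109);


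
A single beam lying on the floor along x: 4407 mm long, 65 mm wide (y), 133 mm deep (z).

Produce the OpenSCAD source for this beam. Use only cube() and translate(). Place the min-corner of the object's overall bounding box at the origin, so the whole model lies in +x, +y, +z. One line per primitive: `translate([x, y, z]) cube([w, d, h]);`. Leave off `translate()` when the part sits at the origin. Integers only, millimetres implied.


cube([4407, 65, 133]);


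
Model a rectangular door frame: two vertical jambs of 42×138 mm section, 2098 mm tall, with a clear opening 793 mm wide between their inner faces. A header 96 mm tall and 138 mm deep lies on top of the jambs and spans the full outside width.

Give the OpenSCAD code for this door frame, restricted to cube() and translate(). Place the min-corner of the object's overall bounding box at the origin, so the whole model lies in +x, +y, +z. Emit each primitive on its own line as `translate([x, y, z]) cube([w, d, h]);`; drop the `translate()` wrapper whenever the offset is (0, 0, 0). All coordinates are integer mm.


cube([42, 138, 2098]);
translate([835, 0, 0]) cube([42, 138, 2098]);
translate([0, 0, 2098]) cube([877, 138, 96]);


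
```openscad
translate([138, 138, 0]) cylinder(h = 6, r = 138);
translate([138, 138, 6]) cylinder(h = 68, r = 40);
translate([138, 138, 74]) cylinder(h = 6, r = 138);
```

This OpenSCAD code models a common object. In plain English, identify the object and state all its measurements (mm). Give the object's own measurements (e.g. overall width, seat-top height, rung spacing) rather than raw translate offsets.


A spool: two coaxial disc flanges of radius 138 mm and thickness 6 mm, joined by a core cylinder of radius 40 mm and height 68 mm. The lower flange rests on z = 0 and the three cylinders share a vertical axis.


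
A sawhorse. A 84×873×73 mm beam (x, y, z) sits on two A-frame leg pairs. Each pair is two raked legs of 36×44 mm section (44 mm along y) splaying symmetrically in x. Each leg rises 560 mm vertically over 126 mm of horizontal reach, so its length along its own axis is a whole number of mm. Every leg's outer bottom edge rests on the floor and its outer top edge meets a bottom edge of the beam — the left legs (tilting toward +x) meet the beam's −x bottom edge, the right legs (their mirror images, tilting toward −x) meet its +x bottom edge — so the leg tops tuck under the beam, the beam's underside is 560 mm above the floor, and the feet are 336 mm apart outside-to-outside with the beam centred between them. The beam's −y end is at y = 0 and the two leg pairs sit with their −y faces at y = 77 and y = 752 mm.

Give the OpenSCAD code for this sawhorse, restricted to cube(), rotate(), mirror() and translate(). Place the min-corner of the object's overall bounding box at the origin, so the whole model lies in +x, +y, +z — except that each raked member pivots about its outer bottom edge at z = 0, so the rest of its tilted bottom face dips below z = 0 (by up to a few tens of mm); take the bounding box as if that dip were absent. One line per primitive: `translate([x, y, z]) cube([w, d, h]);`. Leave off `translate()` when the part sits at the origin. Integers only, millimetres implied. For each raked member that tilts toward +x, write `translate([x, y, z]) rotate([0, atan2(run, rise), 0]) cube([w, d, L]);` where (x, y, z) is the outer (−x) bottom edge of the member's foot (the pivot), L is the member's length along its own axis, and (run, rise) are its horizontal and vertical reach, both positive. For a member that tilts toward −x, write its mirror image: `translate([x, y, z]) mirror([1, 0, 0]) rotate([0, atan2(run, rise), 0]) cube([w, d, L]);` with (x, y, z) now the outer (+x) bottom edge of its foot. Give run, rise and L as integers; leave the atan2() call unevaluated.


// leg length = √(126² + 560²) = 574
// right-leg outer foot x = 2·126 + 84 = 336
// beam min-corner = (126, 0, 560)
translate([126, 0, 560]) cube([84, 873, 73]);
translate([0, 77, 0]) rotate([0, atan2(126, 560), 0]) cube([36, 44, 574]);
translate([336, 77, 0]) mirror([1, 0, 0]) rotate([0, atan2(126, 560), 0]) cube([36, 44, 574]);
translate([0, 752, 0]) rotate([0, atan2(126, 560), 0]) cube([36, 44, 574]);
translate([336, 752, 0]) mirror([1, 0, 0]) rotate([0, atan2(126, 560), 0]) cube([36, 44, 574]);


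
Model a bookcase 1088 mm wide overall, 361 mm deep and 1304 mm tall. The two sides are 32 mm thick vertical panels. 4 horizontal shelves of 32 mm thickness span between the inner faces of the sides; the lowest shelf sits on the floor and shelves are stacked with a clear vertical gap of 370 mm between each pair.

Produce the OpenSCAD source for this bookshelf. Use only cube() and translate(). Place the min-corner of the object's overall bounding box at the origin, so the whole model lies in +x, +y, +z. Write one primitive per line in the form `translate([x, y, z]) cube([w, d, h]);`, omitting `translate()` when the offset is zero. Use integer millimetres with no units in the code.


cube([32, 361, 1304]);
translate([1056, 0, 0]) cube([32, 361, 1304]);
translate([32, 0, 0]) cube([1024, 361, 32]);
translate([32, 0, 402]) cube([1024, 361, 32]);
translate([32, 0, 804]) cube([1024, 361, 32]);
translate([32, 0, 1206]) cube([1024, 361, 32]);


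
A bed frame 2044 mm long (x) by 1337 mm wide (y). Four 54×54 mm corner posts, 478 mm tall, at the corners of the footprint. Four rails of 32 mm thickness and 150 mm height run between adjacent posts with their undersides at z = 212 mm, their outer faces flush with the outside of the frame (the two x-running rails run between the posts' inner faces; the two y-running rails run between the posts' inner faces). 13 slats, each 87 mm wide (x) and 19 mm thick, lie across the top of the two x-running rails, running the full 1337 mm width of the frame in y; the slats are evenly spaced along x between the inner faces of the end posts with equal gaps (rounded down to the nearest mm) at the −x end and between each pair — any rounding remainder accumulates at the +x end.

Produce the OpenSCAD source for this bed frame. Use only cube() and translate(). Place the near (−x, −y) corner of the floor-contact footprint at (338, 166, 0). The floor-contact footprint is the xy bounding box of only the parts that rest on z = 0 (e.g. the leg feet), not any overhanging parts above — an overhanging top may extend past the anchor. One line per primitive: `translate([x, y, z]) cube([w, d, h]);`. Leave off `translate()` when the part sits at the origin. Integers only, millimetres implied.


// slat z = rail_z + rail_h = 212 + 150 = 362
// slat gap = ⌊(1936 − 13·87) / 14⌋ = 57
translate([338, 166, 0]) cube([54, 54, 478]);
translate([338, 1449, 0]) cube([54, 54, 478]);
translate([2328, 166, 0]) cube([54, 54, 478]);
translate([2328, 1449, 0]) cube([54, 54, 478]);
translate([392, 166, 212]) cube([1936, 32, 150]);
translate([392, 1471, 212]) cube([1936, 32, 150]);
translate([338, 220, 212]) cube([32, 1229, 150]);
translate([2350, 220, 212]) cube([32, 1229, 150]);
translate([449, 166, 362]) cube([87, 1337, 19]);
translate([593, 166, 362]) cube([87, 1337, 19]);
translate([737, 166, 362]) cube([87, 1337, 19]);
translate([881, 166, 362]) cube([87, 1337, 19]);
translate([1025, 166, 362]) cube([87, 1337, 19]);
translate([1169, 166, 362]) cube([87, 1337, 19]);
translate([1313, 166, 362]) cube([87, 1337, 19]);
translate([1457, 166, 362]) cube([87, 1337, 19]);
translate([1601, 166, 362]) cube([87, 1337, 19]);
translate([1745, 166, 362]) cube([87, 1337, 19]);
translate([1889, 166, 362]) cube([87, 1337, 19]);
translate([2033, 166, 362]) cube([87, 1337, 19]);
translate([2177, 166, 362]) cube([87, 1337, 19]);


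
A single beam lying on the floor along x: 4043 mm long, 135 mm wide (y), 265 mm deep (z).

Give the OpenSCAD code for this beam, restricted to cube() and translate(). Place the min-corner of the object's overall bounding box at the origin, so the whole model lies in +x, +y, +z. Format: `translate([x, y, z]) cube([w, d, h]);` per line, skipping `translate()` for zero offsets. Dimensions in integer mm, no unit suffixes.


cube([4043, 135, 265]);


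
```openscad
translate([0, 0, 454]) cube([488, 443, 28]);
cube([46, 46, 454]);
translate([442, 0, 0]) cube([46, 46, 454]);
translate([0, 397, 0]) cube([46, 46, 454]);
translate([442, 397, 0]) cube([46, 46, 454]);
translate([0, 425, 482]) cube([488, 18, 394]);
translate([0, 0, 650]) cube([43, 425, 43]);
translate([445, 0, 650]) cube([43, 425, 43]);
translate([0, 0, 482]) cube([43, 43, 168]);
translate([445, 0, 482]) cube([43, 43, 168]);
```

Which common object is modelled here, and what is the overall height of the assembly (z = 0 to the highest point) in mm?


A chair. The overall height is 876 mm.

A slab on four corner posts with a tall panel at the back — a chair. The seat slab sits at z = 454 with thickness 28, and the 394 mm backrest starts at the seat top, so the overall height is 454 + 28 + 394 = 876 mm.


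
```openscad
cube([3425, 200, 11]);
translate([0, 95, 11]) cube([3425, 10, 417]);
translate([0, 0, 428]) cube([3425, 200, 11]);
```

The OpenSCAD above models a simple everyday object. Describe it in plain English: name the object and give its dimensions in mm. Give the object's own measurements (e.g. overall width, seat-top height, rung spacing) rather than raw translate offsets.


An I-beam lying along x, 3425 mm long. Overall section height 439 mm. Two flanges 200 mm wide (y) and 11 mm thick, one on the floor and one at the top; a web 10 mm thick runs between them, centred on the flange width.


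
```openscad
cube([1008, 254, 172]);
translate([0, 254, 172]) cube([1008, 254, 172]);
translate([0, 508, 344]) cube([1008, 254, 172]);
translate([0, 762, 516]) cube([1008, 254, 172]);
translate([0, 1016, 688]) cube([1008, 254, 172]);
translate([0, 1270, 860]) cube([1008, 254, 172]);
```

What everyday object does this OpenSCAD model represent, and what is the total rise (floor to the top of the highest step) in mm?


A staircase. The total rise is 1032 mm.

6 identical blocks, each offset up and back from the previous — a staircase. Each step is 172 mm tall and there are 6 of them, so the total rise is 6 × 172 = 1032 mm.


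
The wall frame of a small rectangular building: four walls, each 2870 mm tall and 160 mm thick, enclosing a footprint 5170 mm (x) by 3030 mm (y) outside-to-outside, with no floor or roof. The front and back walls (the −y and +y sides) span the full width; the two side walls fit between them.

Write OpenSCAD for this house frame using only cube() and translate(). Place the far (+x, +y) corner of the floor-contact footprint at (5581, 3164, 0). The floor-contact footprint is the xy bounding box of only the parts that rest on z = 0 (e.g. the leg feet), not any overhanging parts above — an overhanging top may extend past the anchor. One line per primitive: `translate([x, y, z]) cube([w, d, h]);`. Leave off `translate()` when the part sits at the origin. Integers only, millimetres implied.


translate([411, 134, 0]) cube([5170, 160, 2870]);
translate([411, 3004, 0]) cube([5170, 160, 2870]);
translate([411, 294, 0]) cube([160, 2710, 2870]);
translate([5421, 294, 0]) cube([160, 2710, 2870]);


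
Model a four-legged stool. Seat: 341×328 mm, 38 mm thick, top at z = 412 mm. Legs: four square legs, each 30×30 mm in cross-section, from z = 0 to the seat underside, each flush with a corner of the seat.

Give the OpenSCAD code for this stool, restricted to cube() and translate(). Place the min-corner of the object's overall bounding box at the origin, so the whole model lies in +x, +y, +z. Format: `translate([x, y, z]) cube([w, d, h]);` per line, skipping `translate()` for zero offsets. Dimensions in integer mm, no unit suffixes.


// leg_h = 412 - 38 = 374
translate([0, 0, 374]) cube([341, 328, 38]);
cube([30, 30, 374]);
translate([311, 0, 0]) cube([30, 30, 374]);
translate([0, 298, 0]) cube([30, 30, 374]);
translate([311, 298, 0]) cube([30, 30, 374]);


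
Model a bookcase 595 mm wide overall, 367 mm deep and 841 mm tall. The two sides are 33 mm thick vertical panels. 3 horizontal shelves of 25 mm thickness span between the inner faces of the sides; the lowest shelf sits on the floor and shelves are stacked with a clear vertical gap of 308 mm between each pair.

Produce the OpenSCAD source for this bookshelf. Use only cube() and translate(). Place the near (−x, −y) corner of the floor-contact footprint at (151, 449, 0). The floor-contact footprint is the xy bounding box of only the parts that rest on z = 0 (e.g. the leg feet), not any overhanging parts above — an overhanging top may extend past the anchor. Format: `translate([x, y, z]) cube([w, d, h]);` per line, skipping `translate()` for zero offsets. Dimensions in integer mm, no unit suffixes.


translate([151, 449, 0]) cube([33, 367, 841]);
translate([713, 449, 0]) cube([33, 367, 841]);
translate([184, 449, 0]) cube([529, 367, 25]);
translate([184, 449, 333]) cube([529, 367, 25]);
translate([184, 449, 666]) cube([529, 367, 25]);


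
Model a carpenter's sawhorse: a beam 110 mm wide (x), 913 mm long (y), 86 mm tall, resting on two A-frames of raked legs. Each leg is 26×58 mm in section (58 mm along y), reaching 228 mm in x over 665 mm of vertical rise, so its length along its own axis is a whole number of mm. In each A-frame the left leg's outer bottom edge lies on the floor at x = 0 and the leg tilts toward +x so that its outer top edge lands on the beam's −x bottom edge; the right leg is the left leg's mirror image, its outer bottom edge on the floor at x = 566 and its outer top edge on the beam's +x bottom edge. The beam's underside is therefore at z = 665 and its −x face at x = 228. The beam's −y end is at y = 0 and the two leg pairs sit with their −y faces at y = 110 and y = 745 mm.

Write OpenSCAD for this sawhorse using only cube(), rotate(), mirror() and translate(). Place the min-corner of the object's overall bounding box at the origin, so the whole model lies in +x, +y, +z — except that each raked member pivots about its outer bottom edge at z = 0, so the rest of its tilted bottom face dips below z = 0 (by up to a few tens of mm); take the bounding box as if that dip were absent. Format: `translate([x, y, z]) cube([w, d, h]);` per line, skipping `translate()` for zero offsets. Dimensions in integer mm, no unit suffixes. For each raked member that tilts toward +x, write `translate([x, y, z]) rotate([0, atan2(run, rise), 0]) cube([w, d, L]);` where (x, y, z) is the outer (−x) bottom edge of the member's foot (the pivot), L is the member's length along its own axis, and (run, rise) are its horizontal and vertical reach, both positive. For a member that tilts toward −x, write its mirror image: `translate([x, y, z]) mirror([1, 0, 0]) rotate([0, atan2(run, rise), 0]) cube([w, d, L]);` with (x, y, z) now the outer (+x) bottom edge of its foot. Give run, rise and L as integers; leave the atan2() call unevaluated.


translate([228, 0, 665]) cube([110, 913, 86]);
translate([0, 110, 0]) rotate([0, atan2(228, 665), 0]) cube([26, 58, 703]);
translate([566, 110, 0]) mirror([1, 0, 0]) rotate([0, atan2(228, 665), 0]) cube([26, 58, 703]);
translate([0, 745, 0]) rotate([0, atan2(228, 665), 0]) cube([26, 58, 703]);
translate([566, 745, 0]) mirror([1, 0, 0]) rotate([0, atan2(228, 665), 0]) cube([26, 58, 703]);


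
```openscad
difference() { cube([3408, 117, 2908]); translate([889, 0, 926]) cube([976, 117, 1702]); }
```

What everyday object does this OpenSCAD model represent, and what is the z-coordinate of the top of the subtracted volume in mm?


A wall with a window opening. The window head height is 2628 mm.

A wall with a rectangular opening subtracted — a window. Sill at z = 926, opening 1702 mm tall, so the head is at 926 + 1702 = 2628 mm.


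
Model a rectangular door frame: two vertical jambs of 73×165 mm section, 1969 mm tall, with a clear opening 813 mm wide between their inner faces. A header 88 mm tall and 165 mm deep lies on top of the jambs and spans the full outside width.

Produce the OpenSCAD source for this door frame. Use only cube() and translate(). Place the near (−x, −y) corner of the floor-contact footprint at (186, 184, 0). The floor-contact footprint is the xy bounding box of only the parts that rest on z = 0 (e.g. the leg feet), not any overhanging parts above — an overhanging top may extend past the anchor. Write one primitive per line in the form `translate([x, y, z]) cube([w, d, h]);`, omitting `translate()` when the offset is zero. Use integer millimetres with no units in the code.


translate([186, 184, 0]) cube([73, 165, 1969]);
translate([1072, 184, 0]) cube([73, 165, 1969]);
translate([186, 184, 1969]) cube([959, 165, 88]);


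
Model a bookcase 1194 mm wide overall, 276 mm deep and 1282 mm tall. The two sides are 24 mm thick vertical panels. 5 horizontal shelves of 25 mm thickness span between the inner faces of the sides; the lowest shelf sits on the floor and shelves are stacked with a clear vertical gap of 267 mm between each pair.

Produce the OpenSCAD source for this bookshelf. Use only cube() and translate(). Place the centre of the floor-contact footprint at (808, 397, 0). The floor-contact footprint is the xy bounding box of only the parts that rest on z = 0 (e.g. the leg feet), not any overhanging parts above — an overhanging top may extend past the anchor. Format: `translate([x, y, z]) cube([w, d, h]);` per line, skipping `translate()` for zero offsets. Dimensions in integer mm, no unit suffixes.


translate([211, 259, 0]) cube([24, 276, 1282]);
translate([1381, 259, 0]) cube([24, 276, 1282]);
translate([235, 259, 0]) cube([1146, 276, 25]);
translate([235, 259, 292]) cube([1146, 276, 25]);
translate([235, 259, 584]) cube([1146, 276, 25]);
translate([235, 259, 876]) cube([1146, 276, 25]);
translate([235, 259, 1168]) cube([1146, 276, 25]);


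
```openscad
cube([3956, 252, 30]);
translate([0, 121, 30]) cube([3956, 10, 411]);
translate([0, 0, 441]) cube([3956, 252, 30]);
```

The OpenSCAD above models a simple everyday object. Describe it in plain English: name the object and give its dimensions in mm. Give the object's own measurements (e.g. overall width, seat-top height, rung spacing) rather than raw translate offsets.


An I-beam lying along x, 3956 mm long. Overall section height 471 mm. Two flanges 252 mm wide (y) and 30 mm thick, one on the floor and one at the top; a web 10 mm thick runs between them, centred on the flange width.


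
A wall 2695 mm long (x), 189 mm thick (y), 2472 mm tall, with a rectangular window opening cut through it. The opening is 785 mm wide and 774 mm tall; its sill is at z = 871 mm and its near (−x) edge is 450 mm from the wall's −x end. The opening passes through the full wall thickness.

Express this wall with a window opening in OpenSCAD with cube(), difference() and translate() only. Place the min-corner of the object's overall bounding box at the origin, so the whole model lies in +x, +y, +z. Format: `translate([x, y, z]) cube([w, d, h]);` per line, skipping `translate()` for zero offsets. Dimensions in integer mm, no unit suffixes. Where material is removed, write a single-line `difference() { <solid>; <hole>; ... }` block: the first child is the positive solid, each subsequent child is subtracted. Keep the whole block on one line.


difference() { cube([2695, 189, 2472]); translate([450, 0, 871]) cube([785, 189, 774]); }


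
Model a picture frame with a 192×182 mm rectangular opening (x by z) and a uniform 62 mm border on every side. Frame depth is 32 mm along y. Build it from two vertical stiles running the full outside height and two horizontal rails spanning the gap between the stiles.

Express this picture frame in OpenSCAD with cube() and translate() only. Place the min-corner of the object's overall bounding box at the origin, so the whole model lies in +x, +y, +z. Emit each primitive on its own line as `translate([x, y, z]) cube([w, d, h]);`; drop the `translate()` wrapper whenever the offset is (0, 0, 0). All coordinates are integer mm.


cube([62, 32, 306]);
translate([254, 0, 0]) cube([62, 32, 306]);
translate([62, 0, 0]) cube([192, 32, 62]);
translate([62, 0, 244]) cube([192, 32, 62]);


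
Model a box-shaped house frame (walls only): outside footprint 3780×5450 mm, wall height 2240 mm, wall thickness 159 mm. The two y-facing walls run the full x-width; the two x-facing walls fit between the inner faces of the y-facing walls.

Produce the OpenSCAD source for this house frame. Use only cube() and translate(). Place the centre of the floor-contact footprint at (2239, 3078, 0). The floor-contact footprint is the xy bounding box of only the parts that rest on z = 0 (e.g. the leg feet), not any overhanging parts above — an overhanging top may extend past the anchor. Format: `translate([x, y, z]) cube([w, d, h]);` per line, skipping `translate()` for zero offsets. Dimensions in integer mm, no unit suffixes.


translate([349, 353, 0]) cube([3780, 159, 2240]);
translate([349, 5644, 0]) cube([3780, 159, 2240]);
translate([349, 512, 0]) cube([159, 5132, 2240]);
translate([3970, 512, 0]) cube([159, 5132, 2240]);


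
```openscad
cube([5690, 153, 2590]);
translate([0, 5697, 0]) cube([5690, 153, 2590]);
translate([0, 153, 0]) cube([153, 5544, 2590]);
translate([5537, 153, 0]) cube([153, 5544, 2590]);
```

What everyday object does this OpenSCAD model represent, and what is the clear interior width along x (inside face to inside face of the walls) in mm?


A house (or room) frame. The interior width is 5384 mm.

Four 2590 mm walls enclosing a rectangle with no floor or roof — a room or house frame. Outside width is 5690 mm and wall thickness is 153 mm, so the interior width is 5690 − 2 × 153 = 5384 mm.


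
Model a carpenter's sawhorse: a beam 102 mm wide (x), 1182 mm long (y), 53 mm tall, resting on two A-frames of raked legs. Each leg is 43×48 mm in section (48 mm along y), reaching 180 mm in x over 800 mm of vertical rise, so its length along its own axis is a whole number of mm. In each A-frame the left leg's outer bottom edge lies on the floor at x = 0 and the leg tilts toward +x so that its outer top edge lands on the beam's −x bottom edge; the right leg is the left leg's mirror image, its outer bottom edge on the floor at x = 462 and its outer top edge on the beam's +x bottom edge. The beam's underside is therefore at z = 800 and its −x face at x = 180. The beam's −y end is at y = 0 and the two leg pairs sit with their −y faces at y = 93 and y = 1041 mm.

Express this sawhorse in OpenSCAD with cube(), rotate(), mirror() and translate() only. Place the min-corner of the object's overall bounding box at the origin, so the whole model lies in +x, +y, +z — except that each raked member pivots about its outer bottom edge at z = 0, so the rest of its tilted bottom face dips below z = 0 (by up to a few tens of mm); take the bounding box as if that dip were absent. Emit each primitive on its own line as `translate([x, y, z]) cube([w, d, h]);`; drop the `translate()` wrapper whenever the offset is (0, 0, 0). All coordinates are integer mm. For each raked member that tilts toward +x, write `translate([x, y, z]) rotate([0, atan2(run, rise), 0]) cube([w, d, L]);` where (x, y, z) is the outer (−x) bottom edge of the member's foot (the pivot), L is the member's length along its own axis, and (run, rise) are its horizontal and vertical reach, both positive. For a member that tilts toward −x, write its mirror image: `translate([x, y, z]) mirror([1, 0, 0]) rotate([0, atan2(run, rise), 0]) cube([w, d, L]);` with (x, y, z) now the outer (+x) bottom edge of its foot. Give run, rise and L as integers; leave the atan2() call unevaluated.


translate([180, 0, 800]) cube([102, 1182, 53]);
translate([0, 93, 0]) rotate([0, atan2(180, 800), 0]) cube([43, 48, 820]);
translate([462, 93, 0]) mirror([1, 0, 0]) rotate([0, atan2(180, 800), 0]) cube([43, 48, 820]);
translate([0, 1041, 0]) rotate([0, atan2(180, 800), 0]) cube([43, 48, 820]);
translate([462, 1041, 0]) mirror([1, 0, 0]) rotate([0, atan2(180, 800), 0]) cube([43, 48, 820]);


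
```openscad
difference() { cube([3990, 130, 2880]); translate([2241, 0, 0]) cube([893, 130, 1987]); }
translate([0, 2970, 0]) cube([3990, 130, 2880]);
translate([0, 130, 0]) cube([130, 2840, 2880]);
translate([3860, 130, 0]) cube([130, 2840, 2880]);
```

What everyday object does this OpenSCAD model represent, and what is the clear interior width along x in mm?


A single room. The interior width is 3730 mm.

Four walls enclosing a rectangle with a door in the front wall — a room. Outside width 3990 minus two 130 mm walls gives 3730 mm.


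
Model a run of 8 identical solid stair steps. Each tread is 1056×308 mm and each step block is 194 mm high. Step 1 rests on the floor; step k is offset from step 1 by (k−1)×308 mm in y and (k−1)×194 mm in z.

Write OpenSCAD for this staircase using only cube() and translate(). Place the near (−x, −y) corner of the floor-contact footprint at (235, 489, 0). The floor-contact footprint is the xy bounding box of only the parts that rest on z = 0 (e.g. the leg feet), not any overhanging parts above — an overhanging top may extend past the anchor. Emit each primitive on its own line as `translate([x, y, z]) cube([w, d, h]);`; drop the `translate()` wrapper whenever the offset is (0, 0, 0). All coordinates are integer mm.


translate([235, 489, 0]) cube([1056, 308, 194]);
translate([235, 797, 194]) cube([1056, 308, 194]);
translate([235, 1105, 388]) cube([1056, 308, 194]);
translate([235, 1413, 582]) cube([1056, 308, 194]);
translate([235, 1721, 776]) cube([1056, 308, 194]);
translate([235, 2029, 970]) cube([1056, 308, 194]);
translate([235, 2337, 1164]) cube([1056, 308, 194]);
translate([235, 2645, 1358]) cube([1056, 308, 194]);


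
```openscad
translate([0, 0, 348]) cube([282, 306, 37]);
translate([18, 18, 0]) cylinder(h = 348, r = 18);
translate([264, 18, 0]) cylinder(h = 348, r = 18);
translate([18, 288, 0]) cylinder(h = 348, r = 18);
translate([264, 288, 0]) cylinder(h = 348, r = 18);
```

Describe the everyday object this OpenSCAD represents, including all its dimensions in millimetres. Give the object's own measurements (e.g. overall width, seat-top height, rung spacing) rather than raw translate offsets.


A four-legged stool. The seat is a 282×306×37 mm slab whose top surface is at z = 385 mm; four round legs, each 36 mm in diameter, run from the floor (z = 0) to the underside of the seat, each leg's axis is inset half a diameter from the nearest pair of seat edges (so the leg's bounding box is flush with the corner).


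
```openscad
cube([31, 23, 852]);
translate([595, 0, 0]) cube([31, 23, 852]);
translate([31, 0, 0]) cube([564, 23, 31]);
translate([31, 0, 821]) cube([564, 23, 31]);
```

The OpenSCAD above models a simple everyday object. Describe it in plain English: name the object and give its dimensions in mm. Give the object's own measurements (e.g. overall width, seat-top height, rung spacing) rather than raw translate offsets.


A rectangular picture frame lying in the x–z plane (depth along y). The opening is 564 mm wide (x) by 790 mm tall (z), surrounded by a border 31 mm wide on all four sides. The frame is 23 mm deep and is made of two full-height vertical stiles with two horizontal rails fitted between them.
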